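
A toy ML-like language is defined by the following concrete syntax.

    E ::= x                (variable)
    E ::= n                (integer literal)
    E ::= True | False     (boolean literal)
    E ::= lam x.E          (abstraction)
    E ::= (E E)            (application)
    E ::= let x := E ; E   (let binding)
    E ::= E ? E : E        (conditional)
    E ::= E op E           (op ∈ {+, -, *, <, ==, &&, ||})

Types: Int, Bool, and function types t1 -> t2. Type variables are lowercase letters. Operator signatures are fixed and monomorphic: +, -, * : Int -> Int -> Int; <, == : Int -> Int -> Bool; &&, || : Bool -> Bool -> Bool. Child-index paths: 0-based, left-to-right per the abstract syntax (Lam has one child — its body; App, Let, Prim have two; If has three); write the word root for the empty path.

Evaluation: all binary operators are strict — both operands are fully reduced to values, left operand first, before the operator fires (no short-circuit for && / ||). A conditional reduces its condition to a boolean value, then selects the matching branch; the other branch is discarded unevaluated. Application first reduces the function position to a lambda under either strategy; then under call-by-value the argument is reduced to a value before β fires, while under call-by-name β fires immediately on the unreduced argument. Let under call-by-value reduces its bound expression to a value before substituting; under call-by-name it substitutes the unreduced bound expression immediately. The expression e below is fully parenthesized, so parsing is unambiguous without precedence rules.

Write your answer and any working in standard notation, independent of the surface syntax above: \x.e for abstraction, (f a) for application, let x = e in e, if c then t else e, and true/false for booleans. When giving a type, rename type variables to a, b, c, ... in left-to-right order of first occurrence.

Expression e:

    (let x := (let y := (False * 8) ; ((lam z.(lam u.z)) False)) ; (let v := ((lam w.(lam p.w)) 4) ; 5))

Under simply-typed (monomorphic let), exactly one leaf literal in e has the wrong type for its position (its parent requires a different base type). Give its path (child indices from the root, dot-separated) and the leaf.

Answer: 0.0.0 : false

Working:
  unify Bool ~ Int
  FAIL: mismatch Bool ~ Int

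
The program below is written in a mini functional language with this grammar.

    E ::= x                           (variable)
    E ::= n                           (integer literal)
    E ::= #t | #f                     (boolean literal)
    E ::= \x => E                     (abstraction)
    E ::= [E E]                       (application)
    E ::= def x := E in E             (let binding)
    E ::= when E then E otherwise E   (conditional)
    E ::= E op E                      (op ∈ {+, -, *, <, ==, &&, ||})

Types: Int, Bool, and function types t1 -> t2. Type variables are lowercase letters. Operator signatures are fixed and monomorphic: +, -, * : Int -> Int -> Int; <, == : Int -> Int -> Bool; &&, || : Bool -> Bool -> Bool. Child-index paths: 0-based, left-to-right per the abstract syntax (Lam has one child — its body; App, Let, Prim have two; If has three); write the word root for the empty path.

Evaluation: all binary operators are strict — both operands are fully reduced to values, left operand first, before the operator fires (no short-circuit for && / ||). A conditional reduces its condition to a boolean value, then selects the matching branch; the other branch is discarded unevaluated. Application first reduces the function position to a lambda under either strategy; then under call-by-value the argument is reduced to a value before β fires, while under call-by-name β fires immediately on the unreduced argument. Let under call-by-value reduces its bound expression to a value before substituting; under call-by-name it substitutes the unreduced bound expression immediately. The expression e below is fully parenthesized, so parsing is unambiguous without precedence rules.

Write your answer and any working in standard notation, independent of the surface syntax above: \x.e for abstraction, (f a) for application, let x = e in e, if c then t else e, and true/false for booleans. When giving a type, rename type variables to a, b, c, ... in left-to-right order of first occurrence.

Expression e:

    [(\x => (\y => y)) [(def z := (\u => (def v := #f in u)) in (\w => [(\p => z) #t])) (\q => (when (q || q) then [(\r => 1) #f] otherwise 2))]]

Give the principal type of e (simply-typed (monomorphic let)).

Answer: a -> a

Derivation:
y : b
\y._ : b -> b
\x._ : a -> b -> b
let v : Bool
u : c
\u._ : c -> c
let z : c -> c
z : c -> c
\p._ : e -> c -> c
  unify e -> c -> c ~ Bool -> f
  unify e ~ Bool
  unify c -> c ~ f
_ _ : c -> c
\w._ : d -> c -> c
q : g
  unify g ~ Bool
q : Bool
  unify Bool ~ Bool
  unify Bool ~ Bool
\r._ : h -> Int
  unify h -> Int ~ Bool -> i
  unify h ~ Bool
  unify Int ~ i
_ _ : Int
  unify Int ~ Int
\q._ : Bool -> Int
  unify d -> c -> c ~ (Bool -> Int) -> j
  unify d ~ Bool -> Int
  unify c -> c ~ j
_ _ : c -> c
  unify a -> b -> b ~ (c -> c) -> k
  unify a ~ c -> c
  unify b -> b ~ k
_ _ : b -> b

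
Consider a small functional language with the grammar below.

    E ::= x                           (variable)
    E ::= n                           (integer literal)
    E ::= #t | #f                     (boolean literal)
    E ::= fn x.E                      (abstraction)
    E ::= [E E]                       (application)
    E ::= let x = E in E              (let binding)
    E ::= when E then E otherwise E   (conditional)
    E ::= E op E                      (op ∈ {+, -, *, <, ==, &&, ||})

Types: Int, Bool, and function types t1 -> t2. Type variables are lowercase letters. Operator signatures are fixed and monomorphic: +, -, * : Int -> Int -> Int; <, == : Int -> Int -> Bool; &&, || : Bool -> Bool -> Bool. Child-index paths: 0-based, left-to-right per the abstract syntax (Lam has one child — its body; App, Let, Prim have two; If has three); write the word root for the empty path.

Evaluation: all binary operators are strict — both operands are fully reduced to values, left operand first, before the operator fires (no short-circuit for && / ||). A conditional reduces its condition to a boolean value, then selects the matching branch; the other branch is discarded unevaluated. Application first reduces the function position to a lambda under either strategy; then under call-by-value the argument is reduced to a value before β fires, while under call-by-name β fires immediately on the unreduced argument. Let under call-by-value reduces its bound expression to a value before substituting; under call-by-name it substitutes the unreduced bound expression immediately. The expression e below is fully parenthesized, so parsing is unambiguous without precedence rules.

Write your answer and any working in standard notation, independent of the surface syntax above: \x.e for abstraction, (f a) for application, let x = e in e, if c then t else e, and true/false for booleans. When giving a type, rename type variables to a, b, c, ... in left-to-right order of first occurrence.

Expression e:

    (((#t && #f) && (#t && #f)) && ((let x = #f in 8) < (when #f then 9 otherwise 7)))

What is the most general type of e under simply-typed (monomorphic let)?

Derivation:
  unify Bool ~ Bool
  unify Bool ~ Bool
  unify Bool ~ Bool
  unify Bool ~ Bool
  unify Bool ~ Bool
  unify Bool ~ Bool
  unify Bool ~ Bool
let x : Bool
  unify Int ~ Int
  unify Bool ~ Bool
  unify Int ~ Int
  unify Int ~ Int
  unify Bool ~ Bool

Answer: Bool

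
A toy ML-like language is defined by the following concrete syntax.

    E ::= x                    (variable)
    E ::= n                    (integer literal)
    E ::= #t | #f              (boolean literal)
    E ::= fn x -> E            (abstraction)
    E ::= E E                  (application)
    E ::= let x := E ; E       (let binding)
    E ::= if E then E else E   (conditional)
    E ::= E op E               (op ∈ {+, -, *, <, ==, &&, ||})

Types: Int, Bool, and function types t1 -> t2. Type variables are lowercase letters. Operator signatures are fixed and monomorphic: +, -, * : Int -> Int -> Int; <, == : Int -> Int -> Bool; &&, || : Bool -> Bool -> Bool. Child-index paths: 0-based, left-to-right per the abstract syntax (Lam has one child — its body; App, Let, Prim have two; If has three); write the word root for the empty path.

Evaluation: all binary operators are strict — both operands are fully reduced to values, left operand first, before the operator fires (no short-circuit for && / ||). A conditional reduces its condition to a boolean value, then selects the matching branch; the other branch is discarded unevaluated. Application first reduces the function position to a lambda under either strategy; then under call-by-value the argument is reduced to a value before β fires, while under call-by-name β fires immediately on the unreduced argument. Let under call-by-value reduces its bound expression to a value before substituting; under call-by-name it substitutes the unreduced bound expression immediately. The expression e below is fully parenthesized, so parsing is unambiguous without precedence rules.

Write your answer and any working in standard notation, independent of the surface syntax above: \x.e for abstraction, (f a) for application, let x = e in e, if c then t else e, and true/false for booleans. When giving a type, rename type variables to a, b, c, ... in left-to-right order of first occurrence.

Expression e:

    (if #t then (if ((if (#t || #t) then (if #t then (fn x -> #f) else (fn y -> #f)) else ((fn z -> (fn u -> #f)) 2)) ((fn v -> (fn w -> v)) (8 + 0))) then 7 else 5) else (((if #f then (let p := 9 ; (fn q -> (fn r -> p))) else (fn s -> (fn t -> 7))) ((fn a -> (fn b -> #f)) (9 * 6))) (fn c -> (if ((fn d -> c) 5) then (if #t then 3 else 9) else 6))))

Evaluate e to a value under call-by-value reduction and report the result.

Derivation:
step 0: (if true then (if ((if (true || true) then (if true then (\x.false) else (\y.false)) else ((\z.(\u.false)) 2)) ((\v.(\w.v)) (8 + 0))) then 7 else 5) else (((if false then (let p = 9 in (\q.(\r.p))) else (\s.(\t.7))) ((\a.(\b.false)) (9 * 6))) (\c.(if ((\d.c) 5) then (if true then 3 else 9) else 6))))
step 1: [if@root] (if ((if (true || true) then (if true then (\x.false) else (\y.false)) else ((\z.(\u.false)) 2)) ((\v.(\w.v)) (8 + 0))) then 7 else 5)
step 2: [delta@0.0.0] (if ((if true then (if true then (\x.false) else (\y.false)) else ((\z.(\u.false)) 2)) ((\v.(\w.v)) (8 + 0))) then 7 else 5)
step 3: [if@0.0] (if ((if true then (\x.false) else (\y.false)) ((\v.(\w.v)) (8 + 0))) then 7 else 5)
step 4: [if@0.0] (if ((\x.false) ((\v.(\w.v)) (8 + 0))) then 7 else 5)
step 5: [delta@0.1.1] (if ((\x.false) ((\v.(\w.v)) 8)) then 7 else 5)
step 6: [beta@0.1] (if ((\x.false) (\w.8)) then 7 else 5)
step 7: [beta@0] (if false then 7 else 5)
step 8: [if@root] 5

Answer: 5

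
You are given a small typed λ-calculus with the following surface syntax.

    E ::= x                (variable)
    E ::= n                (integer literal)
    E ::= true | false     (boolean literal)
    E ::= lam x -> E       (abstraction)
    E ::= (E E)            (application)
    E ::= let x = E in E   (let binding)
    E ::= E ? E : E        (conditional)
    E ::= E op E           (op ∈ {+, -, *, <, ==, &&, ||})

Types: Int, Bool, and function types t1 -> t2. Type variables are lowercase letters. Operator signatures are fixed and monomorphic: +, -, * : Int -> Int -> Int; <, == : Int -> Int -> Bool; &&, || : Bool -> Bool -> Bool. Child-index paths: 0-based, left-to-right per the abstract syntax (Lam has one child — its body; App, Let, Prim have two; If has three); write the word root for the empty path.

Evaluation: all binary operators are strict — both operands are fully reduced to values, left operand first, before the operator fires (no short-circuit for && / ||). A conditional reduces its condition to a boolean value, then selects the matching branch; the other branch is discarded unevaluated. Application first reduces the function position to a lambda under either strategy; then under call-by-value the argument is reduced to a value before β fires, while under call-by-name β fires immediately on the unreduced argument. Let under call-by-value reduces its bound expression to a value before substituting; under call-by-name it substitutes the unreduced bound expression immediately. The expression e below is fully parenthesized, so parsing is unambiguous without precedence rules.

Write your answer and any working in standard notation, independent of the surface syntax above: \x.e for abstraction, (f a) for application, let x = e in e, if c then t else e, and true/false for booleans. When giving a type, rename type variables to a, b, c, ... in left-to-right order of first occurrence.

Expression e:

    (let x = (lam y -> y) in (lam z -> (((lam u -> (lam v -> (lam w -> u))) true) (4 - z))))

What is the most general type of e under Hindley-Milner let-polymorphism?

Answer: Int -> a -> Bool

Trace:
y : a
\y._ : a -> a
let x : forall. a -> a
u : c
\w._ : e -> c
\v._ : d -> e -> c
\u._ : c -> d -> e -> c
  unify c -> d -> e -> c ~ Bool -> f
  unify c ~ Bool
  unify d -> e -> Bool ~ f
_ _ : d -> e -> Bool
  unify Int ~ Int
z : b
  unify b ~ Int
  unify d -> e -> Bool ~ Int -> g
  unify d ~ Int
  unify e -> Bool ~ g
_ _ : e -> Bool
\z._ : Int -> e -> Bool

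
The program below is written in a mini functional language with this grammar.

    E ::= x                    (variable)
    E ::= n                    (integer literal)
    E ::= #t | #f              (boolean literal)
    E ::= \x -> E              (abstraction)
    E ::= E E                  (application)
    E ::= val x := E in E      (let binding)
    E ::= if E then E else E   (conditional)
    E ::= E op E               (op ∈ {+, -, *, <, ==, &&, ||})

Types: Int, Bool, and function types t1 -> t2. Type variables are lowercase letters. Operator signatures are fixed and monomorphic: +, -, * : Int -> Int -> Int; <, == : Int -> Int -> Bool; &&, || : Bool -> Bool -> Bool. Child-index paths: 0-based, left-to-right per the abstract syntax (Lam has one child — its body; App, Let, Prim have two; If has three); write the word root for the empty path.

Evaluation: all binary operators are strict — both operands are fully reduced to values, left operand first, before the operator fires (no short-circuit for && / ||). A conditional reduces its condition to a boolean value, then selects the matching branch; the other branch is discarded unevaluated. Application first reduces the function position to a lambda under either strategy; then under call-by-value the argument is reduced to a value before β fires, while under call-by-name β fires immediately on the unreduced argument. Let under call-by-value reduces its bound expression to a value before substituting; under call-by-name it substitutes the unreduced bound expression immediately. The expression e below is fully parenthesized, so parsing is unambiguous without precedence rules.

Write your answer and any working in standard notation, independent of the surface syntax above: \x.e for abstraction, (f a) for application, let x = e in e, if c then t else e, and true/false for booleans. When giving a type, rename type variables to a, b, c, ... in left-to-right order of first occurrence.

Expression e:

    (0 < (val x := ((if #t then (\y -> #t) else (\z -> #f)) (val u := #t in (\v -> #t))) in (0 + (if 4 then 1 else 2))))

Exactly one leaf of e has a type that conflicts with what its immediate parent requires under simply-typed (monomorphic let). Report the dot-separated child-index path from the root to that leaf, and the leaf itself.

Trace:
  unify Int ~ Int
  unify Bool ~ Bool
\y._ : a -> Bool
\z._ : b -> Bool
  unify a -> Bool ~ b -> Bool
  unify a ~ b
  unify Bool ~ Bool
let u : Bool
\v._ : c -> Bool
  unify b -> Bool ~ (c -> Bool) -> d
  unify b ~ c -> Bool
  unify Bool ~ d
_ _ : Bool
let x : Bool
  unify Int ~ Int
  unify Int ~ Bool
  FAIL: mismatch Int ~ Bool

Answer: 1.1.1.0 : 4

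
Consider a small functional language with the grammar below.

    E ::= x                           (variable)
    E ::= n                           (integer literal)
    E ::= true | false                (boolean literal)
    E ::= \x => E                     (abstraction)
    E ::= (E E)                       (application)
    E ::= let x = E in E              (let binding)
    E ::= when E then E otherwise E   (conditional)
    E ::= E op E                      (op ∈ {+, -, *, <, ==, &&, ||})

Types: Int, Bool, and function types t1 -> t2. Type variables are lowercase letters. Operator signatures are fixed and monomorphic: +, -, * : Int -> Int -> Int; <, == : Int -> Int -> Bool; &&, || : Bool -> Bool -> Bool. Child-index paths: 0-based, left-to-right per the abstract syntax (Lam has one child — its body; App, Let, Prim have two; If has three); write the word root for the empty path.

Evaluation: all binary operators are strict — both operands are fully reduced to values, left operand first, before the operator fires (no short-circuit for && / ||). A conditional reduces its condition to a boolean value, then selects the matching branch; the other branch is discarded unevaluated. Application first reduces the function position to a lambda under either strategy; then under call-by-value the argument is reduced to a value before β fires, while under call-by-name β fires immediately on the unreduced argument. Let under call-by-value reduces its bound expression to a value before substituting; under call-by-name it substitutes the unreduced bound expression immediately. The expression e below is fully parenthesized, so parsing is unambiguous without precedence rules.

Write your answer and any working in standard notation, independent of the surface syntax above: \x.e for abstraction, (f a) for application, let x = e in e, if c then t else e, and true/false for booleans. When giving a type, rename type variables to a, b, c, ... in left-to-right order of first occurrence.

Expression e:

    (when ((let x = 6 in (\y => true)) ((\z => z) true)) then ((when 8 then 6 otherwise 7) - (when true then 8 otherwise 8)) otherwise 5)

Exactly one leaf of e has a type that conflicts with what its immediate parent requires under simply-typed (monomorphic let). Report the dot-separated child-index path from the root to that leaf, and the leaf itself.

Answer: 1.0.0 : 8

Derivation:
let x : Int
\y._ : a -> Bool
z : b
\z._ : b -> b
  unify b -> b ~ Bool -> c
  unify b ~ Bool
  unify Bool ~ c
_ _ : Bool
  unify a -> Bool ~ Bool -> d
  unify a ~ Bool
  unify Bool ~ d
_ _ : Bool
  unify Bool ~ Bool
  unify Int ~ Bool
  FAIL: mismatch Int ~ Bool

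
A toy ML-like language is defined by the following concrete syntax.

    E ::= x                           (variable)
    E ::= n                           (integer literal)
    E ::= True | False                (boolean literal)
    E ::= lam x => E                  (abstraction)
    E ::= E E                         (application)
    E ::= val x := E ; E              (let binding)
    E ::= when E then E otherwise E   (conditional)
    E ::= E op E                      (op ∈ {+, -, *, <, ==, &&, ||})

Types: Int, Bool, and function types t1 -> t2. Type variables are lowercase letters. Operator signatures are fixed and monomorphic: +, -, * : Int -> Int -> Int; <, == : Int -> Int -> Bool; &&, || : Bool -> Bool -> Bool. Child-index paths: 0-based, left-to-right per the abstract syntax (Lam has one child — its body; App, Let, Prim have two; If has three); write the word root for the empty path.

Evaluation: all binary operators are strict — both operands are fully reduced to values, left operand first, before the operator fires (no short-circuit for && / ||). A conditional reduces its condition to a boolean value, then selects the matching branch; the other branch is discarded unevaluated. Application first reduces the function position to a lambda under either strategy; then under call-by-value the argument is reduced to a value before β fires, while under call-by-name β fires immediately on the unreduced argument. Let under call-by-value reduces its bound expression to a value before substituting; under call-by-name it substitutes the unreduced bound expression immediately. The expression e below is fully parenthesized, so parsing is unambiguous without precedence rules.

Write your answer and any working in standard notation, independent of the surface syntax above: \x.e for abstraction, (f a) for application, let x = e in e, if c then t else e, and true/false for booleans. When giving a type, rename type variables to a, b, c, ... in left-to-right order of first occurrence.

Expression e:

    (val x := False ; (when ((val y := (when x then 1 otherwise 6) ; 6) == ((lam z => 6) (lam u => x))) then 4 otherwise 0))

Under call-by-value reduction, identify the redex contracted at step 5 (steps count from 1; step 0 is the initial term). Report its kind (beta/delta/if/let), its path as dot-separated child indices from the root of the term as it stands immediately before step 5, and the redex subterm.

Answer: delta at 0 : (6 == 6)

Trace:
step 0: (let x = false in (if ((let y = (if x then 1 else 6) in 6) == ((\z.6) (\u.x))) then 4 else 0))
step 1: [let@root] (if ((let y = (if false then 1 else 6) in 6) == ((\z.6) (\u.false))) then 4 else 0)
step 2: [if@0.0.0] (if ((let y = 6 in 6) == ((\z.6) (\u.false))) then 4 else 0)
step 3: [let@0.0] (if (6 == ((\z.6) (\u.false))) then 4 else 0)
step 4: [beta@0.1] (if (6 == 6) then 4 else 0)
step 5: [delta@0] (if true then 4 else 0)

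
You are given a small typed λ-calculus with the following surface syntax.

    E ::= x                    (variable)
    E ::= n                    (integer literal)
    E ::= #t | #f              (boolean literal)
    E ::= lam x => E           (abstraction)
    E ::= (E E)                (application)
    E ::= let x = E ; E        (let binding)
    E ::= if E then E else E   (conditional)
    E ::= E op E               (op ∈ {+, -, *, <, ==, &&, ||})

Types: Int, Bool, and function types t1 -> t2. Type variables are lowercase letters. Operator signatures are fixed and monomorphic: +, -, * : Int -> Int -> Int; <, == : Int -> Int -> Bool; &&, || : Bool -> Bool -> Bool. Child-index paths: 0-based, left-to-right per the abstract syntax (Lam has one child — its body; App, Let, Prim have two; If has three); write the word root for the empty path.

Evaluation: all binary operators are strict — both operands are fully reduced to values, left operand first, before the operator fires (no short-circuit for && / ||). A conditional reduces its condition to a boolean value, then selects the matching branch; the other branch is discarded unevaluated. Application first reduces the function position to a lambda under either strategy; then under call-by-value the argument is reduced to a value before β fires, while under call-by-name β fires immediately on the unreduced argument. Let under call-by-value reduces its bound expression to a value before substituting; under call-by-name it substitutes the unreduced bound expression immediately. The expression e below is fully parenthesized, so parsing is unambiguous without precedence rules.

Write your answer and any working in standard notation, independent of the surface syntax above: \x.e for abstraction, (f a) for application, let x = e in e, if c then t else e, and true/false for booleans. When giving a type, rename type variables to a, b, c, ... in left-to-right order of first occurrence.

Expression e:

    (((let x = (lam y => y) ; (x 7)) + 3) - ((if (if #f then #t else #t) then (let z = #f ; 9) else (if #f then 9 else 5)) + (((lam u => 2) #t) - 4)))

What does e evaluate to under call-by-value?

Derivation:
step 0: (((let x = (\y.y) in (x 7)) + 3) - ((if (if false then true else true) then (let z = false in 9) else (if false then 9 else 5)) + (((\u.2) true) - 4)))
step 1: [let@0.0] ((((\y.y) 7) + 3) - ((if (if false then true else true) then (let z = false in 9) else (if false then 9 else 5)) + (((\u.2) true) - 4)))
step 2: [beta@0.0] ((7 + 3) - ((if (if false then true else true) then (let z = false in 9) else (if false then 9 else 5)) + (((\u.2) true) - 4)))
step 3: [delta@0] (10 - ((if (if false then true else true) then (let z = false in 9) else (if false then 9 else 5)) + (((\u.2) true) - 4)))
step 4: [if@1.0.0] (10 - ((if true then (let z = false in 9) else (if false then 9 else 5)) + (((\u.2) true) - 4)))
step 5: [if@1.0] (10 - ((let z = false in 9) + (((\u.2) true) - 4)))
step 6: [let@1.0] (10 - (9 + (((\u.2) true) - 4)))
step 7: [beta@1.1.0] (10 - (9 + (2 - 4)))
step 8: [delta@1.1] (10 - (9 + -2))
step 9: [delta@1] (10 - 7)
step 10: [delta@root] 3

Answer: 3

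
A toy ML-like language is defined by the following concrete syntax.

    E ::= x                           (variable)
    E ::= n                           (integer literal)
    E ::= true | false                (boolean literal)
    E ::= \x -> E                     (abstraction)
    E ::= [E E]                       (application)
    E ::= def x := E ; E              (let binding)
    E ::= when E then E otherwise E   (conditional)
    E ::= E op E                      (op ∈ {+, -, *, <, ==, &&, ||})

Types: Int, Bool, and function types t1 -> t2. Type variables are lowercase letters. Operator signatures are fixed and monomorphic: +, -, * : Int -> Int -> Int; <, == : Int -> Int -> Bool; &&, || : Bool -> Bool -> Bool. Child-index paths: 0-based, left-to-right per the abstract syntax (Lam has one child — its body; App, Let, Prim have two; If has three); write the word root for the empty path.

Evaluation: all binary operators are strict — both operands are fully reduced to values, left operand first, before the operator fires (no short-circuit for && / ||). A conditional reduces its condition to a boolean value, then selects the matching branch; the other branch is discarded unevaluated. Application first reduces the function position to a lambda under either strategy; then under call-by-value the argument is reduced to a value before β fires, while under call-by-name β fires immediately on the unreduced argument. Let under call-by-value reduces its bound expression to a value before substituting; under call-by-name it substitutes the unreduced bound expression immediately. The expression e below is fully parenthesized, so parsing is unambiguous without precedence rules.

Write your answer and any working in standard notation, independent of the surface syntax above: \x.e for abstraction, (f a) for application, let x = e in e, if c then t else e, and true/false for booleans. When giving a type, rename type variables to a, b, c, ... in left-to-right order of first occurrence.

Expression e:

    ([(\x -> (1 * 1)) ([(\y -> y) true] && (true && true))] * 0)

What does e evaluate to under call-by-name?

Derivation:
step 0: (((\x.(1 * 1)) (((\y.y) true) && (true && true))) * 0)
step 1: [beta@0] ((1 * 1) * 0)
step 2: [delta@0] (1 * 0)
step 3: [delta@root] 0

Answer: 0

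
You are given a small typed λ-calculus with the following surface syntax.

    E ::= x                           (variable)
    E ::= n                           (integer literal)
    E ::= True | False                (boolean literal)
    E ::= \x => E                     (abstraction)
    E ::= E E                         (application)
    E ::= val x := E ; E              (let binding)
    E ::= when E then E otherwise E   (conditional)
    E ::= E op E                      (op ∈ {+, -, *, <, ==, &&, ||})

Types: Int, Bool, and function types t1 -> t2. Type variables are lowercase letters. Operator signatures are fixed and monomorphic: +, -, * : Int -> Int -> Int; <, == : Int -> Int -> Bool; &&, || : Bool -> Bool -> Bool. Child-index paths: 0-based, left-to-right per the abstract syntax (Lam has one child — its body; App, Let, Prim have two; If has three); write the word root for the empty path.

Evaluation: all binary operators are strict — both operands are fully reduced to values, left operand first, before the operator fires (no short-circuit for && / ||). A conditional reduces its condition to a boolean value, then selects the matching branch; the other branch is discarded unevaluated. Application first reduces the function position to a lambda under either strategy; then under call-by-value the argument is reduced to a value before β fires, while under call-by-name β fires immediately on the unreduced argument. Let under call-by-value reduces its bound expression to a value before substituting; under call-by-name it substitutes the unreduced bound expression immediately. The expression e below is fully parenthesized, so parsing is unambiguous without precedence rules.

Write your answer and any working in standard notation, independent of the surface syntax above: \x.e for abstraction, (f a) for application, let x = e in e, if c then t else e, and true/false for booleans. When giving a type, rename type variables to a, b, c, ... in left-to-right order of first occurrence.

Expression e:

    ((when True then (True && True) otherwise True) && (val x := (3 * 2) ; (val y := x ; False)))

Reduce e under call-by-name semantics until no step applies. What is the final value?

Working:
step 0: ((if true then (true && true) else true) && (let x = (3 * 2) in (let y = x in false)))
step 1: [if@0] ((true && true) && (let x = (3 * 2) in (let y = x in false)))
step 2: [delta@0] (true && (let x = (3 * 2) in (let y = x in false)))
step 3: [let@1] (true && (let y = (3 * 2) in false))
step 4: [let@1] (true && false)
step 5: [delta@root] false

Answer: false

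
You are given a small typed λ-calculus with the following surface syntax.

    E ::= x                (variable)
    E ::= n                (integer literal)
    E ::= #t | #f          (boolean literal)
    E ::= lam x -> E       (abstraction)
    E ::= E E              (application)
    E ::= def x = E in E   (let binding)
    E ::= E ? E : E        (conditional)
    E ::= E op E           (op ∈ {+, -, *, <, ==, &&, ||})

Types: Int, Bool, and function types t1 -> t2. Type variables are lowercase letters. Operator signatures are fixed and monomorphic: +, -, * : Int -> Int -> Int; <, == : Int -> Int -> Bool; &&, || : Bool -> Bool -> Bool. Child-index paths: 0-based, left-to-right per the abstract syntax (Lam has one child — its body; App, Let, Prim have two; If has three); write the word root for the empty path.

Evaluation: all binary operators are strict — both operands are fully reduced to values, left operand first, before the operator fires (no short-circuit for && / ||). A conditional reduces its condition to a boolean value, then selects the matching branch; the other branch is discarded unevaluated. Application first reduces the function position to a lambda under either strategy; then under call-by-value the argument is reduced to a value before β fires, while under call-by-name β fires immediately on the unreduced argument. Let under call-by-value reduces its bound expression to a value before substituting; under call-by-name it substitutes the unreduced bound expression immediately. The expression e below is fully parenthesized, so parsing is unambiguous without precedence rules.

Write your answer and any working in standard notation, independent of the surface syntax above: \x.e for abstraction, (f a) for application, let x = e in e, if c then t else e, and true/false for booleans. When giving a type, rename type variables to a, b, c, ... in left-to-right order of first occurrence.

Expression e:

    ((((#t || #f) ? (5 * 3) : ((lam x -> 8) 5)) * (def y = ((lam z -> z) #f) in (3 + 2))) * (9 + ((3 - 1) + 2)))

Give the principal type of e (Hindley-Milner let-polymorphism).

Answer: Int

Working:
  unify Bool ~ Bool
  unify Bool ~ Bool
  unify Bool ~ Bool
  unify Int ~ Int
  unify Int ~ Int
\x._ : a -> Int
  unify a -> Int ~ Int -> b
  unify a ~ Int
  unify Int ~ b
_ _ : Int
  unify Int ~ Int
  unify Int ~ Int
z : c
\z._ : c -> c
  unify c -> c ~ Bool -> d
  unify c ~ Bool
  unify Bool ~ d
_ _ : Bool
let y : Bool
  unify Int ~ Int
  unify Int ~ Int
  unify Int ~ Int
  unify Int ~ Int
  unify Int ~ Int
  unify Int ~ Int
  unify Int ~ Int
  unify Int ~ Int
  unify Int ~ Int
  unify Int ~ Int
  unify Int ~ Int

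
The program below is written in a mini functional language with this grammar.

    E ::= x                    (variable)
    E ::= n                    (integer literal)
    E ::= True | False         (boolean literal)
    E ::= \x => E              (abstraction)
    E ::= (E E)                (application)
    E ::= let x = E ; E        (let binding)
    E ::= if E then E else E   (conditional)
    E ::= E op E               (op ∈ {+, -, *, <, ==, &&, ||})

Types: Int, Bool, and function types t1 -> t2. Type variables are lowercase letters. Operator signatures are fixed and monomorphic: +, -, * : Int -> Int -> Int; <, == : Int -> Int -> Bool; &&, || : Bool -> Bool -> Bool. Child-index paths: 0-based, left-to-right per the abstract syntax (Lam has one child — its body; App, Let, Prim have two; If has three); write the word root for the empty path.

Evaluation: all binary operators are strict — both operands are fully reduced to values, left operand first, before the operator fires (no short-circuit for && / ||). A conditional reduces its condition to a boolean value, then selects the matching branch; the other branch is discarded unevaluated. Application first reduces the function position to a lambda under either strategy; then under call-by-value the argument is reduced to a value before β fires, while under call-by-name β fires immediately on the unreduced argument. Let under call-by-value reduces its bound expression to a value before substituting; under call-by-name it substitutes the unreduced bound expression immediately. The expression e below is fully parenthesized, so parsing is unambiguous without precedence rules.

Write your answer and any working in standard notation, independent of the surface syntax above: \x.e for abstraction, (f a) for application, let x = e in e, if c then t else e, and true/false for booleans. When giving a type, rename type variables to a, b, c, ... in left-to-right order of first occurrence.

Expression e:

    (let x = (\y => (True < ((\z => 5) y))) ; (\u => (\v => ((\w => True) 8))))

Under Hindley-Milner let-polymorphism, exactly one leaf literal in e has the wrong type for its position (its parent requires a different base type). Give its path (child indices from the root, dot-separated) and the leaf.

Trace:
  unify Bool ~ Int
  FAIL: mismatch Bool ~ Int

Answer: 0.0.0 : true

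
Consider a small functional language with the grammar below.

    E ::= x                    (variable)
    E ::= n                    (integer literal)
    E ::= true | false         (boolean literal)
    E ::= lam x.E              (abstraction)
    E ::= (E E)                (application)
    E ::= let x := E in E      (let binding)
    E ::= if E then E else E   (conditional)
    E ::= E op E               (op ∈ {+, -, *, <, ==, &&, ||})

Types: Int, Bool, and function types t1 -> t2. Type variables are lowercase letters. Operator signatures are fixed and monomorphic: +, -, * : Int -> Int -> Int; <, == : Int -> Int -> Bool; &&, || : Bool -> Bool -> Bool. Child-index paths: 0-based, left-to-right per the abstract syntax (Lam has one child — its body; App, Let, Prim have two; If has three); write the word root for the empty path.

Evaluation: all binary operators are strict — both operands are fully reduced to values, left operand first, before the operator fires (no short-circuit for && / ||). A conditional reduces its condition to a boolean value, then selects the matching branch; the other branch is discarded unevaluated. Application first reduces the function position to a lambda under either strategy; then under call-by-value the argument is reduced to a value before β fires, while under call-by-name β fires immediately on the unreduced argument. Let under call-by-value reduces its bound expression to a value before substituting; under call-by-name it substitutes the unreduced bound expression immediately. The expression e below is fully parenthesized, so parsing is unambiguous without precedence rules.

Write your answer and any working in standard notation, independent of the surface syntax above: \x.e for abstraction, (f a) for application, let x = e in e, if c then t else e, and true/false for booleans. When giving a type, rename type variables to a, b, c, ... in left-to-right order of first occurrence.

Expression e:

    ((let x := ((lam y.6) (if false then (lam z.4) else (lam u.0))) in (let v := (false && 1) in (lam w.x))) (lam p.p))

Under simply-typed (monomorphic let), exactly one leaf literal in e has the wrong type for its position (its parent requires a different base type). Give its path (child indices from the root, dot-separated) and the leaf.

Working:
\y._ : a -> Int
  unify Bool ~ Bool
\z._ : b -> Int
\u._ : c -> Int
  unify b -> Int ~ c -> Int
  unify b ~ c
  unify Int ~ Int
  unify a -> Int ~ (c -> Int) -> d
  unify a ~ c -> Int
  unify Int ~ d
_ _ : Int
let x : Int
  unify Bool ~ Bool
  unify Int ~ Bool
  FAIL: mismatch Int ~ Bool

Answer: 0.1.0.1 : 1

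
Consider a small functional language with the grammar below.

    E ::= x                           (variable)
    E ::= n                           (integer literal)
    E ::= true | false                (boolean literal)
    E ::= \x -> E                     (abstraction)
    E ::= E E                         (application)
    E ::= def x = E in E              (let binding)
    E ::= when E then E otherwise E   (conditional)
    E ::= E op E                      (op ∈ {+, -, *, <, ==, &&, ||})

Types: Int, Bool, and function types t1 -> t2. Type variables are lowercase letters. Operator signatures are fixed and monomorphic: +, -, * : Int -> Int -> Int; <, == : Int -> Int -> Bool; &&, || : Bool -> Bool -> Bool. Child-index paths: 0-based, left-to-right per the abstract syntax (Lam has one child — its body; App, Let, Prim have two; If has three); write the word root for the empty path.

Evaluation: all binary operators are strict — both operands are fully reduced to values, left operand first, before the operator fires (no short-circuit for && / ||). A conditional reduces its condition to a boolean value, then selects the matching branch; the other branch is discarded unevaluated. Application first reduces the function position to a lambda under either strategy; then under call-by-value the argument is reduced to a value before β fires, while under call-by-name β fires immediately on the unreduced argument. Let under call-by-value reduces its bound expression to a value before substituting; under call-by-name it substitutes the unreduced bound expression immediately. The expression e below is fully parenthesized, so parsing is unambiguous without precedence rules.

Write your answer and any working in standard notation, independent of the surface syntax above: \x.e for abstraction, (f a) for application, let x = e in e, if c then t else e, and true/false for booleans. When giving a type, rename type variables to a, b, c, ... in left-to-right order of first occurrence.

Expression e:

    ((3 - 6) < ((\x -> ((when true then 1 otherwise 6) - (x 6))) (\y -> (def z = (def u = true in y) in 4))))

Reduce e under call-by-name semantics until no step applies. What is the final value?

Answer: false

Working:
step 0: ((3 - 6) < ((\x.((if true then 1 else 6) - (x 6))) (\y.(let z = (let u = true in y) in 4))))
step 1: [delta@0] (-3 < ((\x.((if true then 1 else 6) - (x 6))) (\y.(let z = (let u = true in y) in 4))))
step 2: [beta@1] (-3 < ((if true then 1 else 6) - ((\y.(let z = (let u = true in y) in 4)) 6)))
step 3: [if@1.0] (-3 < (1 - ((\y.(let z = (let u = true in y) in 4)) 6)))
step 4: [beta@1.1] (-3 < (1 - (let z = (let u = true in 6) in 4)))
step 5: [let@1.1] (-3 < (1 - 4))
step 6: [delta@1] (-3 < -3)
step 7: [delta@root] false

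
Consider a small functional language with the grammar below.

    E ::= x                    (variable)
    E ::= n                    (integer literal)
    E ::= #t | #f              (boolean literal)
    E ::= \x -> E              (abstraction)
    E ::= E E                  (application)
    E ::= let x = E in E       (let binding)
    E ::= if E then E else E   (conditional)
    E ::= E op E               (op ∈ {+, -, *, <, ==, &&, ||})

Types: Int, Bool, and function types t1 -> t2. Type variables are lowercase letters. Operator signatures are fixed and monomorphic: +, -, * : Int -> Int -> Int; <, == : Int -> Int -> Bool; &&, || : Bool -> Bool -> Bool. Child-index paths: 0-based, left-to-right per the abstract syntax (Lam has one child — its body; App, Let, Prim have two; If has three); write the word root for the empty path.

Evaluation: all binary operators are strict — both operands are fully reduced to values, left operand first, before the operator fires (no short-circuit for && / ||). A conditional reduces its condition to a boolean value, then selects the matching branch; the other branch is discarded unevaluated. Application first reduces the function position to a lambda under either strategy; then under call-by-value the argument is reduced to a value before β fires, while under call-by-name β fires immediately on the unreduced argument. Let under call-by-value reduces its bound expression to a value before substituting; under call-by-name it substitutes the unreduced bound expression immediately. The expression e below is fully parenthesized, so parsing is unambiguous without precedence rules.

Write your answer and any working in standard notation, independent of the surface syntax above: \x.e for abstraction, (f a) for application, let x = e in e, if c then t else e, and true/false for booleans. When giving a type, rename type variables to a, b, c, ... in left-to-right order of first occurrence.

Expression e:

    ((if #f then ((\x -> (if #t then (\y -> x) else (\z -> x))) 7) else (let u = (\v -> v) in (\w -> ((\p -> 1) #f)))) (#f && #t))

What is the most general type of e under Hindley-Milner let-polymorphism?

Answer: Int

Working:
  unify Bool ~ Bool
  unify Bool ~ Bool
x : a
\y._ : b -> a
x : a
\z._ : c -> a
  unify b -> a ~ c -> a
  unify b ~ c
  unify a ~ a
\x._ : a -> c -> a
  unify a -> c -> a ~ Int -> d
  unify a ~ Int
  unify c -> Int ~ d
_ _ : c -> Int
v : e
\v._ : e -> e
let u : forall. e -> e
\p._ : g -> Int
  unify g -> Int ~ Bool -> h
  unify g ~ Bool
  unify Int ~ h
_ _ : Int
\w._ : f -> Int
  unify c -> Int ~ f -> Int
  unify c ~ f
  unify Int ~ Int
  unify Bool ~ Bool
  unify Bool ~ Bool
  unify f -> Int ~ Bool -> i
  unify f ~ Bool
  unify Int ~ i
_ _ : Int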